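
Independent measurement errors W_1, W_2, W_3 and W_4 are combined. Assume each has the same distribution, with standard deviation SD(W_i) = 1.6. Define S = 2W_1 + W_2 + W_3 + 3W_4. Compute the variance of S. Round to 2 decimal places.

Var(W_i) = (1.6)² = 2.56
By independence, Var(S) = (2)²Var(W_1) + (1)²Var(W_2) + (1)²Var(W_3) + (3)²Var(W_4)
= (2)²·2.56 + (1)²·2.56 + (1)²·2.56 + (3)²·2.56 = 38.4

38.40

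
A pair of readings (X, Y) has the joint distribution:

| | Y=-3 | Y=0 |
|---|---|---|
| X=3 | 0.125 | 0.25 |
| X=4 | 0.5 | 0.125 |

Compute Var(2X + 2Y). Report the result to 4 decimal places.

6.7500

E[X] = 3.625,  E[Y] = -1.875,  E[XY] = -7.125
Var(X) = 13.375 − (3.625)² = 0.234375;  Var(Y) = 5.625 − (-1.875)² = 2.109375
Cov(X,Y) = -7.125 − (3.625)(-1.875) = -0.328125
Var(2X + 2Y) = (2)²·0.234375 + (2)²·2.109375 + 2·(2)·(2)·-0.328125 = 6.75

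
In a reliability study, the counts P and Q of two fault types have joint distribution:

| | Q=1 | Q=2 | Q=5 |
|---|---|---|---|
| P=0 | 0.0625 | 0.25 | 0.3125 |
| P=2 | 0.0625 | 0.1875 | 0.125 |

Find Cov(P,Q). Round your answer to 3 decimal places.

-0.266

E[P] = 0.75,  E[Q] = 3.1875
E[PQ] = 2.125
Cov(P,Q) = E[PQ] − E[P]E[Q] = 2.125 − (0.75)(3.1875) = -0.265625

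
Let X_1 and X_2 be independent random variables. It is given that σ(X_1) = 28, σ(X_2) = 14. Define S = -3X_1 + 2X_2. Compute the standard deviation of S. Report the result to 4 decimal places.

Var(X_1) = 784, Var(X_2) = 196
By independence, Var(S) = (-3)²Var(X_1) + (2)²Var(X_2)
= (-3)²·784 + (2)²·196 = 7840
σ(S) = √7840 ≈ 88.5438

88.5438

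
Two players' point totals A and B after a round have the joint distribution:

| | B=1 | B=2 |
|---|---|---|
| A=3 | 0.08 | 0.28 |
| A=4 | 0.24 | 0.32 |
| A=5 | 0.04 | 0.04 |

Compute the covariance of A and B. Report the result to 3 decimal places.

-0.061

E[A] = 3.72,  E[B] = 1.64
E[AB] = 6.04
Cov(A,B) = E[AB] − E[A]E[B] = 6.04 − (3.72)(1.64) = -0.0608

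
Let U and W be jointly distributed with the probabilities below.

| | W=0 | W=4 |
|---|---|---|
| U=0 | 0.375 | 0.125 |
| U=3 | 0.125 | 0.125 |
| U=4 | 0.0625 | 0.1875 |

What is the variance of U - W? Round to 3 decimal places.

4.250

E[U] = 1.75,  E[W] = 1.75,  E[UW] = 4.5
Var(U) = 6.25 − (1.75)² = 3.1875;  Var(W) = 7 − (1.75)² = 3.9375
Cov(U,W) = 4.5 − (1.75)(1.75) = 1.4375
Var(U - W) = (1)²·3.1875 + (-1)²·3.9375 + 2·(1)·(-1)·1.4375 = 4.25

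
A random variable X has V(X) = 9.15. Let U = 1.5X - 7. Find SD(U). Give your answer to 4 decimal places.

4.5373

V(1.5X - 7) = (1.5)²·9.15 = 20.5875
SD(U) = √20.5875 ≈ 4.5373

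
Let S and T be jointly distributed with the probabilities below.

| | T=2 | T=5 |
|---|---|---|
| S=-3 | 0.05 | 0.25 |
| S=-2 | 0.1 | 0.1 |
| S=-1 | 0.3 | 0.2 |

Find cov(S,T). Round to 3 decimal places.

-0.480

E[S] = -1.8,  E[T] = 3.65
E[ST] = -7.05
cov(S,T) = E[ST] − E[S]E[T] = -7.05 − (-1.8)(3.65) = -0.48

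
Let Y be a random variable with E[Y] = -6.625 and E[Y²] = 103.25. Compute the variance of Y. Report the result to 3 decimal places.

59.359

V(Y) = 103.25 − (-6.625)² = 59.359375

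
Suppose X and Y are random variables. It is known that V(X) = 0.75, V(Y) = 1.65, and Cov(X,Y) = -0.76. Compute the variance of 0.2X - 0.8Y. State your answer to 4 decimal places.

V(0.2X - 0.8Y) = (0.2)²·V(X) + (-0.8)²·V(Y) + 2·(0.2)·(-0.8)·Cov(X,Y)
= 0.04·0.75 + 0.64·1.65 + -0.32·-0.76 = 1.3292

1.3292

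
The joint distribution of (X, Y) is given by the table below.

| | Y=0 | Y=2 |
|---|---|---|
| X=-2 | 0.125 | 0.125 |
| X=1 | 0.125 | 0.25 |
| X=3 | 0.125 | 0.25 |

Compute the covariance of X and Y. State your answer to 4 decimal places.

0.2500

E[X] = 1,  E[Y] = 1.25
E[XY] = 1.5
Cov(X,Y) = E[XY] − E[X]E[Y] = 1.5 − (1)(1.25) = 0.25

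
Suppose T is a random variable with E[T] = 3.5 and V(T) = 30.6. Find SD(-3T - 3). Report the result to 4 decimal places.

16.5952

V(-3T - 3) = (-3)²·30.6 = 275.4
SD(-3T - 3) = √275.4 ≈ 16.5952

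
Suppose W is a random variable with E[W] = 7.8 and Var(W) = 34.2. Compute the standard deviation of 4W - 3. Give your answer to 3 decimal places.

23.392

Var(4W - 3) = (4)²·34.2 = 547.2
SD(4W - 3) = √547.2 ≈ 23.392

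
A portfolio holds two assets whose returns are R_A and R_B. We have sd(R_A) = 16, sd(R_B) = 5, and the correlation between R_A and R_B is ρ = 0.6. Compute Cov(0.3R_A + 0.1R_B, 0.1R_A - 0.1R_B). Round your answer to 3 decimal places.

6.470

var(R_A) = (16)² = 256;  var(R_B) = (5)² = 25
Cov(R_A,R_B) = ρ·sd(R_A)·sd(R_B) = 0.6·16·5 = 48
Cov(0.3R_A + 0.1R_B, 0.1R_A - 0.1R_B) = (0.3)(0.1)var(R_A) + (0.1)(-0.1)var(R_B) + [(0.3)(-0.1) + (0.1)(0.1)]Cov(R_A,R_B)
= 0.03·256 + -0.01·25 + -0.02·48 = 6.47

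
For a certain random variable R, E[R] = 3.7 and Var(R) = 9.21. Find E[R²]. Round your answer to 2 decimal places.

E[R²] = Var(R) + (E[R])² = 9.21 + (3.7)² = 22.9

22.90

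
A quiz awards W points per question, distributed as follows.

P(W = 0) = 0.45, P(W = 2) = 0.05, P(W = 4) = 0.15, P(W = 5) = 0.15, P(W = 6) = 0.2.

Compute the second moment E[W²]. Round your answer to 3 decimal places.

E[W²] = (0)²(0.45) + (2)²(0.05) + (4)²(0.15) + (5)²(0.15) + (6)²(0.2) = 13.55

13.550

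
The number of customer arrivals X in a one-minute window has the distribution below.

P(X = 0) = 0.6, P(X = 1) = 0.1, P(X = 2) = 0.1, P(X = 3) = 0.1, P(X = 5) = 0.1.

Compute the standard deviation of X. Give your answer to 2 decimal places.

1.64

E[X] = (0)(0.6) + (1)(0.1) + (2)(0.1) + (3)(0.1) + (5)(0.1) = 1.1
E[X²] = (0)²(0.6) + (1)²(0.1) + (2)²(0.1) + (3)²(0.1) + (5)²(0.1) = 3.9
V(X) = E[X²] − (E[X])² = 3.9 − (1.1)² = 2.69
SD(X) = √2.69 ≈ 1.64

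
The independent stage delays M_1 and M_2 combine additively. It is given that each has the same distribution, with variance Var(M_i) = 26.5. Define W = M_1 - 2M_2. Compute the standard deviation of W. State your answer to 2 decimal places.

11.51

By independence, Var(W) = (1)²Var(M_1) + (-2)²Var(M_2)
= (1)²·26.5 + (-2)²·26.5 = 132.5
sd(W) = √132.5 ≈ 11.51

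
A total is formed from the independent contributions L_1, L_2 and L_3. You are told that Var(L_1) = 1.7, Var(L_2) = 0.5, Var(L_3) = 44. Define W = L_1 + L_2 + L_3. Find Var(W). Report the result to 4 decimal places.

By independence, Var(W) = (1)²Var(L_1) + (1)²Var(L_2) + (1)²Var(L_3)
= (1)²·1.7 + (1)²·0.5 + (1)²·44 = 46.2

46.2000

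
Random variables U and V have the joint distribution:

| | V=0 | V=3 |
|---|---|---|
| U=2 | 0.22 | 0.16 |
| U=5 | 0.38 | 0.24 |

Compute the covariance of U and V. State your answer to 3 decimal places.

-0.072

E[U] = 3.86,  E[V] = 1.2
E[UV] = 4.56
Cov(U,V) = E[UV] − E[U]E[V] = 4.56 − (3.86)(1.2) = -0.072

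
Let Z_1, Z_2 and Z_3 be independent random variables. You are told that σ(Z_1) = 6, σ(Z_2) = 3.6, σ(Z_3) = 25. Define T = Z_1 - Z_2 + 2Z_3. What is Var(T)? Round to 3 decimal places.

2548.960

Var(Z_1) = 36, Var(Z_2) = 12.96, Var(Z_3) = 625
By independence, Var(T) = (1)²Var(Z_1) + (-1)²Var(Z_2) + (2)²Var(Z_3)
= (1)²·36 + (-1)²·12.96 + (2)²·625 = 2548.96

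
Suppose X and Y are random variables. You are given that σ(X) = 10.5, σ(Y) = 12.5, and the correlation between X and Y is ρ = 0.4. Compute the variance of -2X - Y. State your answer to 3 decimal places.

807.250

var(X) = (10.5)² = 110.25;  var(Y) = (12.5)² = 156.25
Cov(X,Y) = ρ·σ(X)·σ(Y) = 0.4·10.5·12.5 = 52.5
var(-2X - Y) = (-2)²·var(X) + (-1)²·var(Y) + 2·(-2)·(-1)·Cov(X,Y)
= 4·110.25 + 1·156.25 + 4·52.5 = 807.25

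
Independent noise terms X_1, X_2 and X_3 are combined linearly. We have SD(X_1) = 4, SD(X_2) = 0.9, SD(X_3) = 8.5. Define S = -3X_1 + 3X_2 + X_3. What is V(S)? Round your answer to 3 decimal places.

223.540

V(X_1) = 16, V(X_2) = 0.81, V(X_3) = 72.25
By independence, V(S) = (-3)²V(X_1) + (3)²V(X_2) + (1)²V(X_3)
= (-3)²·16 + (3)²·0.81 + (1)²·72.25 = 223.54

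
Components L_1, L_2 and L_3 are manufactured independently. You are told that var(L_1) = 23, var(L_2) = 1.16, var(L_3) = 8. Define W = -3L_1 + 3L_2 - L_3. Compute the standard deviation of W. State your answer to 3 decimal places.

By independence, var(W) = (-3)²var(L_1) + (3)²var(L_2) + (-1)²var(L_3)
= (-3)²·23 + (3)²·1.16 + (-1)²·8 = 225.44
SD(W) = √225.44 ≈ 15.015

15.015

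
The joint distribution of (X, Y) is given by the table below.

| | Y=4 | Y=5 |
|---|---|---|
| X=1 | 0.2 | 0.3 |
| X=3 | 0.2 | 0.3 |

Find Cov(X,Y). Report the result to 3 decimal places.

0.000

E[X] = 2,  E[Y] = 4.6
E[XY] = 9.2
Cov(X,Y) = E[XY] − E[X]E[Y] = 9.2 − (2)(4.6) = 0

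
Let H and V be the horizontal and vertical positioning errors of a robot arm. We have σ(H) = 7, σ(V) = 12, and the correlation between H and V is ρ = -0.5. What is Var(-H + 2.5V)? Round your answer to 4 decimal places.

Var(H) = (7)² = 49;  Var(V) = (12)² = 144
Cov(H,V) = ρ·σ(H)·σ(V) = -0.5·7·12 = -42
Var(-H + 2.5V) = (-1)²·Var(H) + (2.5)²·Var(V) + 2·(-1)·(2.5)·Cov(H,V)
= 1·49 + 6.25·144 + -5·-42 = 1159

1159.0000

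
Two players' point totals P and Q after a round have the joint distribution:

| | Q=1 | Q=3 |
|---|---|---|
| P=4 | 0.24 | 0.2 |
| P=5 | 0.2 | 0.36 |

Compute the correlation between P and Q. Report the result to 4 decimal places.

0.1883

E[P] = 4.56,  E[Q] = 2.12
E[PQ] = 9.76
Cov(P,Q) = E[PQ] − E[P]E[Q] = 9.76 − (4.56)(2.12) = 0.0928
V(P) = 0.2464,  V(Q) = 0.9856
ρ = 0.0928 / √(0.2464·0.9856) ≈ 0.1883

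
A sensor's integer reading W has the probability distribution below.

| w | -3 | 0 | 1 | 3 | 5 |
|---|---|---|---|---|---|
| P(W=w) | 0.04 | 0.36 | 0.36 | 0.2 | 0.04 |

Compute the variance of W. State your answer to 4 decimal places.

E[W] = (-3)(0.04) + (0)(0.36) + (1)(0.36) + (3)(0.2) + (5)(0.04) = 1.04
E[W²] = (-3)²(0.04) + (0)²(0.36) + (1)²(0.36) + (3)²(0.2) + (5)²(0.04) = 3.52
Var(W) = E[W²] − (E[W])² = 3.52 − (1.04)² = 2.4384

2.4384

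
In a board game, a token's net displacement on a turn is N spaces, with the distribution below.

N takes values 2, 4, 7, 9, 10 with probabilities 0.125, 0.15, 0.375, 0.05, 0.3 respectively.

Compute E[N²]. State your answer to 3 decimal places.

E[N²] = (2)²(0.125) + (4)²(0.15) + (7)²(0.375) + (9)²(0.05) + (10)²(0.3) = 55.325

55.325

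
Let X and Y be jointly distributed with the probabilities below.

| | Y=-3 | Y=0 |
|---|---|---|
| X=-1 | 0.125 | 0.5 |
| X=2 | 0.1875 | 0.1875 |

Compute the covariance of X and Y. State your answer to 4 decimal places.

-0.6328

E[X] = 0.125,  E[Y] = -0.9375
E[XY] = -0.75
Cov(X,Y) = E[XY] − E[X]E[Y] = -0.75 − (0.125)(-0.9375) = -0.6328125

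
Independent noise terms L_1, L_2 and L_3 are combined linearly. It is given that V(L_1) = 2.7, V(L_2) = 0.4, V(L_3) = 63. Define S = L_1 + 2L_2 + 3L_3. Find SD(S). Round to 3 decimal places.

By independence, V(S) = (1)²V(L_1) + (2)²V(L_2) + (3)²V(L_3)
= (1)²·2.7 + (2)²·0.4 + (3)²·63 = 571.3
SD(S) = √571.3 ≈ 23.902

23.902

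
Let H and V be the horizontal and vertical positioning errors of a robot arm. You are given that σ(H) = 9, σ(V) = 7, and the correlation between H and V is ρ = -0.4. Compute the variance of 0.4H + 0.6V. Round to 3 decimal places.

18.504

Var(H) = (9)² = 81;  Var(V) = (7)² = 49
cov(H,V) = ρ·σ(H)·σ(V) = -0.4·9·7 = -25.2
Var(0.4H + 0.6V) = (0.4)²·Var(H) + (0.6)²·Var(V) + 2·(0.4)·(0.6)·cov(H,V)
= 0.16·81 + 0.36·49 + 0.48·-25.2 = 18.504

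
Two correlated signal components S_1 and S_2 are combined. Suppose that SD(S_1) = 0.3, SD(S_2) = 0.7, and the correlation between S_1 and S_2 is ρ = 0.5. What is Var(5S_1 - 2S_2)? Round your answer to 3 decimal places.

2.110

Var(S_1) = (0.3)² = 0.09;  Var(S_2) = (0.7)² = 0.49
Cov(S_1,S_2) = ρ·SD(S_1)·SD(S_2) = 0.5·0.3·0.7 = 0.105
Var(5S_1 - 2S_2) = (5)²·Var(S_1) + (-2)²·Var(S_2) + 2·(5)·(-2)·Cov(S_1,S_2)
= 25·0.09 + 4·0.49 + -20·0.105 = 2.11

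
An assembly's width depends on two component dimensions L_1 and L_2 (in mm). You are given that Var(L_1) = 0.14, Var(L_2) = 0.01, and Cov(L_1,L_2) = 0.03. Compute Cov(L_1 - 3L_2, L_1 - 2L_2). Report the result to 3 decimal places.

Cov(L_1 - 3L_2, L_1 - 2L_2) = (1)(1)Var(L_1) + (-3)(-2)Var(L_2) + [(1)(-2) + (-3)(1)]Cov(L_1,L_2)
= 1·0.14 + 6·0.01 + -5·0.03 = 0.05

0.050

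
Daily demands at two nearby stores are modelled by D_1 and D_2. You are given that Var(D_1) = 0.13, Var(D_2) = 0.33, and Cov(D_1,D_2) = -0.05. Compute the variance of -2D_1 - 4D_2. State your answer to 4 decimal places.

Var(-2D_1 - 4D_2) = (-2)²·Var(D_1) + (-4)²·Var(D_2) + 2·(-2)·(-4)·Cov(D_1,D_2)
= 4·0.13 + 16·0.33 + 16·-0.05 = 5

5.0000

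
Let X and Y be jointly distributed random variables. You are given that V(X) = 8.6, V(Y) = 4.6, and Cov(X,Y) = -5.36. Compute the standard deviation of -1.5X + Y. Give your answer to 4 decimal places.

V(-1.5X + Y) = (-1.5)²·V(X) + (1)²·V(Y) + 2·(-1.5)·(1)·Cov(X,Y)
= 2.25·8.6 + 1·4.6 + -3·-5.36 = 40.03
σ(-1.5X + Y) = √40.03 ≈ 6.3269

6.3269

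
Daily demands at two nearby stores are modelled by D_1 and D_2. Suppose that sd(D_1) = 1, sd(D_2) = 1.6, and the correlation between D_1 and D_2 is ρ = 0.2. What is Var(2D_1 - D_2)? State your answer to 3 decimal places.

5.280

Var(D_1) = (1)² = 1;  Var(D_2) = (1.6)² = 2.56
Cov(D_1,D_2) = ρ·sd(D_1)·sd(D_2) = 0.2·1·1.6 = 0.32
Var(2D_1 - D_2) = (2)²·Var(D_1) + (-1)²·Var(D_2) + 2·(2)·(-1)·Cov(D_1,D_2)
= 4·1 + 1·2.56 + -4·0.32 = 5.28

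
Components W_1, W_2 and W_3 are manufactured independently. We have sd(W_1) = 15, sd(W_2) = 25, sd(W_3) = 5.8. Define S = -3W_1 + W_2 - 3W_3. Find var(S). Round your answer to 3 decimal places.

var(W_1) = 225, var(W_2) = 625, var(W_3) = 33.64
By independence, var(S) = (-3)²var(W_1) + (1)²var(W_2) + (-3)²var(W_3)
= (-3)²·225 + (1)²·625 + (-3)²·33.64 = 2952.76

2952.760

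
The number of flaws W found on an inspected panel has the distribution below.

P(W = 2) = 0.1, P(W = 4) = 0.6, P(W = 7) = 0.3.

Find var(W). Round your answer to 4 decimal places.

2.6100

E[W] = (2)(0.1) + (4)(0.6) + (7)(0.3) = 4.7
E[W²] = (2)²(0.1) + (4)²(0.6) + (7)²(0.3) = 24.7
var(W) = E[W²] − (E[W])² = 24.7 − (4.7)² = 2.61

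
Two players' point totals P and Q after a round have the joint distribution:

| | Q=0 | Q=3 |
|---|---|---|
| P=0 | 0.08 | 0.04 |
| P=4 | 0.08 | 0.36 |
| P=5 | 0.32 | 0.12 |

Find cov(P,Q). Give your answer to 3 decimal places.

-0.058

E[P] = 3.96,  E[Q] = 1.56
E[PQ] = 6.12
cov(P,Q) = E[PQ] − E[P]E[Q] = 6.12 − (3.96)(1.56) = -0.0576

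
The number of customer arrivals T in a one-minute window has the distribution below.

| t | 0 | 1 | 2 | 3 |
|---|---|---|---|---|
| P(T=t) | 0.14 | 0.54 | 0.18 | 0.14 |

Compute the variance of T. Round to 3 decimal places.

E[T] = (0)(0.14) + (1)(0.54) + (2)(0.18) + (3)(0.14) = 1.32
E[T²] = (0)²(0.14) + (1)²(0.54) + (2)²(0.18) + (3)²(0.14) = 2.52
Var(T) = E[T²] − (E[T])² = 2.52 − (1.32)² = 0.7776

0.778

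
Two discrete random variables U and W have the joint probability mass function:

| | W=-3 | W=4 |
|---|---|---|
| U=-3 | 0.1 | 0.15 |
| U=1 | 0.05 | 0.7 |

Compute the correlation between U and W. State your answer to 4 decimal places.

0.4042

E[U] = 0,  E[W] = 2.95
E[UW] = 1.75
cov(U,W) = E[UW] − E[U]E[W] = 1.75 − (0)(2.95) = 1.75
V(U) = 3,  V(W) = 6.2475
ρ = 1.75 / √(3·6.2475) ≈ 0.4042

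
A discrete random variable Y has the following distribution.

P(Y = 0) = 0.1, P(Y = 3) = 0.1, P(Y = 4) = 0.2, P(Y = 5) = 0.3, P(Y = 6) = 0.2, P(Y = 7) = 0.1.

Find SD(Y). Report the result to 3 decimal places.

1.857

E[Y] = (0)(0.1) + (3)(0.1) + (4)(0.2) + (5)(0.3) + (6)(0.2) + (7)(0.1) = 4.5
E[Y²] = (0)²(0.1) + (3)²(0.1) + (4)²(0.2) + (5)²(0.3) + (6)²(0.2) + (7)²(0.1) = 23.7
V(Y) = E[Y²] − (E[Y])² = 23.7 − (4.5)² = 3.45
SD(Y) = √3.45 ≈ 1.857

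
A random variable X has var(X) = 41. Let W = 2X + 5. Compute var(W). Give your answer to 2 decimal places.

var(2X + 5) = (2)²·var(X) = 4·41 = 164

164.00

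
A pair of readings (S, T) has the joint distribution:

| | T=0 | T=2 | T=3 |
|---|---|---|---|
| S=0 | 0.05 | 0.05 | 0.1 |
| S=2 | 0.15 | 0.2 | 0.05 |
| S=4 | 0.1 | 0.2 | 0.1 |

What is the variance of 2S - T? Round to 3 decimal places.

10.528

E[S] = 2.4,  E[T] = 1.65,  E[ST] = 3.9
Var(S) = 8 − (2.4)² = 2.24;  Var(T) = 4.05 − (1.65)² = 1.3275
Cov(S,T) = 3.9 − (2.4)(1.65) = -0.06
Var(2S - T) = (2)²·2.24 + (-1)²·1.3275 + 2·(2)·(-1)·-0.06 = 10.5275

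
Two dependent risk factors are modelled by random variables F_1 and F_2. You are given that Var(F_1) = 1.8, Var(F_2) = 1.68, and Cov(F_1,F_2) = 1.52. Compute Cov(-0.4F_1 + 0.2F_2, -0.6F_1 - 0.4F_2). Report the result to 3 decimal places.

0.358

Cov(-0.4F_1 + 0.2F_2, -0.6F_1 - 0.4F_2) = (-0.4)(-0.6)Var(F_1) + (0.2)(-0.4)Var(F_2) + [(-0.4)(-0.4) + (0.2)(-0.6)]Cov(F_1,F_2)
= 0.24·1.8 + -0.08·1.68 + 0.04·1.52 = 0.3584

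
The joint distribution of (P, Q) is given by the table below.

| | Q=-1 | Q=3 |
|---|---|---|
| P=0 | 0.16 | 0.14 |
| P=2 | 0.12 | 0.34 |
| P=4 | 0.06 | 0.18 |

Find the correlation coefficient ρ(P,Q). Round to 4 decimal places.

0.2294

E[P] = 1.88,  E[Q] = 1.64
E[PQ] = 3.72
Cov(P,Q) = E[PQ] − E[P]E[Q] = 3.72 − (1.88)(1.64) = 0.6368
Var(P) = 2.1456,  Var(Q) = 3.5904
ρ = 0.6368 / √(2.1456·3.5904) ≈ 0.2294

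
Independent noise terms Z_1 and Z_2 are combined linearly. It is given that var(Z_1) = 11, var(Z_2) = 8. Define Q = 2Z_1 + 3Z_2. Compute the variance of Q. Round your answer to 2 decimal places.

116.00

By independence, var(Q) = (2)²var(Z_1) + (3)²var(Z_2)
= (2)²·11 + (3)²·8 = 116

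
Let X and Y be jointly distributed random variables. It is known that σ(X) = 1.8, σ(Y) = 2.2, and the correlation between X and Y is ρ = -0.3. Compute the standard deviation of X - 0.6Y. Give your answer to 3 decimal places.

V(X) = (1.8)² = 3.24;  V(Y) = (2.2)² = 4.84
cov(X,Y) = ρ·σ(X)·σ(Y) = -0.3·1.8·2.2 = -1.188
V(X - 0.6Y) = (1)²·V(X) + (-0.6)²·V(Y) + 2·(1)·(-0.6)·cov(X,Y)
= 1·3.24 + 0.36·4.84 + -1.2·-1.188 = 6.408
σ(X - 0.6Y) = √6.408 ≈ 2.531

2.531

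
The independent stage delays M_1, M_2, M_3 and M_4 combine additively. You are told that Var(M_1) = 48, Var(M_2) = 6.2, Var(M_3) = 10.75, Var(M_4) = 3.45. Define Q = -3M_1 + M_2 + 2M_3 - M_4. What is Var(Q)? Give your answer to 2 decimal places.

By independence, Var(Q) = (-3)²Var(M_1) + (1)²Var(M_2) + (2)²Var(M_3) + (-1)²Var(M_4)
= (-3)²·48 + (1)²·6.2 + (2)²·10.75 + (-1)²·3.45 = 484.65

484.65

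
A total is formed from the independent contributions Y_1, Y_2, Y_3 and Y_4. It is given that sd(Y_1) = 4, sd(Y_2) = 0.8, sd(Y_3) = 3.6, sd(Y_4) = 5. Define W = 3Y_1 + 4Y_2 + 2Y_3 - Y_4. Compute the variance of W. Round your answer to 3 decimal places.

V(Y_1) = 16, V(Y_2) = 0.64, V(Y_3) = 12.96, V(Y_4) = 25
By independence, V(W) = (3)²V(Y_1) + (4)²V(Y_2) + (2)²V(Y_3) + (-1)²V(Y_4)
= (3)²·16 + (4)²·0.64 + (2)²·12.96 + (-1)²·25 = 231.08

231.080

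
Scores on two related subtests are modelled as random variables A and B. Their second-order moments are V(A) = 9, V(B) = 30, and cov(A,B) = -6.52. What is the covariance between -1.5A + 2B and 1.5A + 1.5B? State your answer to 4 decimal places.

cov(-1.5A + 2B, 1.5A + 1.5B) = (-1.5)(1.5)V(A) + (2)(1.5)V(B) + [(-1.5)(1.5) + (2)(1.5)]cov(A,B)
= -2.25·9 + 3·30 + 0.75·-6.52 = 64.86

64.8600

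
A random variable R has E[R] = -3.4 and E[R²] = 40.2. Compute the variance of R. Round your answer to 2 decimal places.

28.64

Var(R) = 40.2 − (-3.4)² = 28.64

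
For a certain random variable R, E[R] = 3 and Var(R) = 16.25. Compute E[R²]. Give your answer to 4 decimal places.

E[R²] = Var(R) + (E[R])² = 16.25 + (3)² = 25.25

25.2500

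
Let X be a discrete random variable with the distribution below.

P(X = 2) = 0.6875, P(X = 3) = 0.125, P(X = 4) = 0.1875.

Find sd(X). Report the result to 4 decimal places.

E[X] = (2)(0.6875) + (3)(0.125) + (4)(0.1875) = 2.5
E[X²] = (2)²(0.6875) + (3)²(0.125) + (4)²(0.1875) = 6.875
Var(X) = E[X²] − (E[X])² = 6.875 − (2.5)² = 0.625
sd(X) = √0.625 ≈ 0.7906

0.7906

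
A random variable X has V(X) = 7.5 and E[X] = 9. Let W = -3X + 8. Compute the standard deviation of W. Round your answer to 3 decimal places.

V(-3X + 8) = (-3)²·7.5 = 67.5
σ(W) = √67.5 ≈ 8.216

8.216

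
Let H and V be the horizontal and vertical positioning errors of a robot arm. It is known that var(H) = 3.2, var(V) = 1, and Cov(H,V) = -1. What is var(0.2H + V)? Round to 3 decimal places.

0.728

var(0.2H + V) = (0.2)²·var(H) + (1)²·var(V) + 2·(0.2)·(1)·Cov(H,V)
= 0.04·3.2 + 1·1 + 0.4·-1 = 0.728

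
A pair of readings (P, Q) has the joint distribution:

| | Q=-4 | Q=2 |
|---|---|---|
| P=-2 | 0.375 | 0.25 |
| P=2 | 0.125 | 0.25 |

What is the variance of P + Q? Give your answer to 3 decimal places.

E[P] = -0.5,  E[Q] = -1,  E[PQ] = 2
Var(P) = 4 − (-0.5)² = 3.75;  Var(Q) = 10 − (-1)² = 9
Cov(P,Q) = 2 − (-0.5)(-1) = 1.5
Var(P + Q) = (1)²·3.75 + (1)²·9 + 2·(1)·(1)·1.5 = 15.75

15.750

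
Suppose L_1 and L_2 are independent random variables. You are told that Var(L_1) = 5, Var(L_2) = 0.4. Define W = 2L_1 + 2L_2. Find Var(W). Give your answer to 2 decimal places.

By independence, Var(W) = (2)²Var(L_1) + (2)²Var(L_2)
= (2)²·5 + (2)²·0.4 = 21.6

21.60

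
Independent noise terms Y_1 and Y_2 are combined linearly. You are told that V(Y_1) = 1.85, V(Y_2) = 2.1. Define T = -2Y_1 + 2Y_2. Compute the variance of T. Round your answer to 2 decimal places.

15.80

By independence, V(T) = (-2)²V(Y_1) + (2)²V(Y_2)
= (-2)²·1.85 + (2)²·2.1 = 15.8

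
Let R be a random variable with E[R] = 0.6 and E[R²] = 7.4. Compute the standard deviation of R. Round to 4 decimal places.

2.6533

Var(R) = 7.4 − (0.6)² = 7.04
SD(R) = √7.04 ≈ 2.6533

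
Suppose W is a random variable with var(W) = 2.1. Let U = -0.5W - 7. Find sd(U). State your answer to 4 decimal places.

0.7246

var(-0.5W - 7) = (-0.5)²·2.1 = 0.525
sd(U) = √0.525 ≈ 0.7246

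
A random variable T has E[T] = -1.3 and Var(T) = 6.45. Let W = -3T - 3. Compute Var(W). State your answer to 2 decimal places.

Var(-3T - 3) = (-3)²·Var(T) = 9·6.45 = 58.05

58.05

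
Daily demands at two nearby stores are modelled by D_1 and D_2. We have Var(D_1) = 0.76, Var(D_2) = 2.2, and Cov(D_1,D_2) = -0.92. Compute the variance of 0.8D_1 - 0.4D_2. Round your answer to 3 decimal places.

Var(0.8D_1 - 0.4D_2) = (0.8)²·Var(D_1) + (-0.4)²·Var(D_2) + 2·(0.8)·(-0.4)·Cov(D_1,D_2)
= 0.64·0.76 + 0.16·2.2 + -0.64·-0.92 = 1.4272

1.427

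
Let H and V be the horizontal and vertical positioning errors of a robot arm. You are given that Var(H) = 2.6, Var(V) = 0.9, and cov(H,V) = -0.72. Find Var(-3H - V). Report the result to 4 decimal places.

Var(-3H - V) = (-3)²·Var(H) + (-1)²·Var(V) + 2·(-3)·(-1)·cov(H,V)
= 9·2.6 + 1·0.9 + 6·-0.72 = 19.98

19.9800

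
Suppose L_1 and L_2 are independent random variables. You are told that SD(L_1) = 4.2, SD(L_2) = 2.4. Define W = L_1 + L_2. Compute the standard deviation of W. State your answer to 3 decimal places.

Var(L_1) = 17.64, Var(L_2) = 5.76
By independence, Var(W) = (1)²Var(L_1) + (1)²Var(L_2)
= (1)²·17.64 + (1)²·5.76 = 23.4
SD(W) = √23.4 ≈ 4.837

4.837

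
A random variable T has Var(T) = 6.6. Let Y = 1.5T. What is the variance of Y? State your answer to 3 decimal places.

Var(1.5T) = (1.5)²·Var(T) = 2.25·6.6 = 14.85

14.850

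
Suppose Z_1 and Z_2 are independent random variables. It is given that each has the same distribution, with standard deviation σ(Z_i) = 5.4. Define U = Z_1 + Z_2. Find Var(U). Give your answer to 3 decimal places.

Var(Z_i) = (5.4)² = 29.16
By independence, Var(U) = (1)²Var(Z_1) + (1)²Var(Z_2)
= (1)²·29.16 + (1)²·29.16 = 58.32

58.320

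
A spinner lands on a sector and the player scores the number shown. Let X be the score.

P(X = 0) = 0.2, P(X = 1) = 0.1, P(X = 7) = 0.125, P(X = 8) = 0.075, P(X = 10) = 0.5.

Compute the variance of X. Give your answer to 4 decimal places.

E[X] = (0)(0.2) + (1)(0.1) + (7)(0.125) + (8)(0.075) + (10)(0.5) = 6.575
E[X²] = (0)²(0.2) + (1)²(0.1) + (7)²(0.125) + (8)²(0.075) + (10)²(0.5) = 61.025
var(X) = E[X²] − (E[X])² = 61.025 − (6.575)² = 17.794375

17.7944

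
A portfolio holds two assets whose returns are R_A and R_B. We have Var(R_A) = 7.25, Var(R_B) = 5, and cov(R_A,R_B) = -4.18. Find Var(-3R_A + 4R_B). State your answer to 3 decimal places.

245.570

Var(-3R_A + 4R_B) = (-3)²·Var(R_A) + (4)²·Var(R_B) + 2·(-3)·(4)·cov(R_A,R_B)
= 9·7.25 + 16·5 + -24·-4.18 = 245.57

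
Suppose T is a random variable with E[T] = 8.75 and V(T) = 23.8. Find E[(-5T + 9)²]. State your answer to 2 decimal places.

1802.56

E[-5T + 9] = -5·8.75 + 9 = -34.75
V(-5T + 9) = (-5)²·23.8 = 595
E[(-5T + 9)²] = V((-5T + 9)) + (E[(-5T + 9)])² = 595 + (-34.75)² = 1802.5625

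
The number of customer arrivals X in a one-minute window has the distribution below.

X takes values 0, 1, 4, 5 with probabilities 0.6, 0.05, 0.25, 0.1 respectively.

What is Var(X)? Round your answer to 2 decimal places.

E[X] = (0)(0.6) + (1)(0.05) + (4)(0.25) + (5)(0.1) = 1.55
E[X²] = (0)²(0.6) + (1)²(0.05) + (4)²(0.25) + (5)²(0.1) = 6.55
Var(X) = E[X²] − (E[X])² = 6.55 − (1.55)² = 4.1475

4.15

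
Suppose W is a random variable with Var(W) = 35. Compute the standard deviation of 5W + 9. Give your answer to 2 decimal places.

29.58

Var(5W + 9) = (5)²·35 = 875
sd(5W + 9) = √875 ≈ 29.58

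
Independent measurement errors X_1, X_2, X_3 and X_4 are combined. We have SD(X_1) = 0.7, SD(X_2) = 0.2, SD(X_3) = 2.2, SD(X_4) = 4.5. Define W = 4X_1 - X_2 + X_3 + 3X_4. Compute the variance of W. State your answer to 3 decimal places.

194.970

V(X_1) = 0.49, V(X_2) = 0.04, V(X_3) = 4.84, V(X_4) = 20.25
By independence, V(W) = (4)²V(X_1) + (-1)²V(X_2) + (1)²V(X_3) + (3)²V(X_4)
= (4)²·0.49 + (-1)²·0.04 + (1)²·4.84 + (3)²·20.25 = 194.97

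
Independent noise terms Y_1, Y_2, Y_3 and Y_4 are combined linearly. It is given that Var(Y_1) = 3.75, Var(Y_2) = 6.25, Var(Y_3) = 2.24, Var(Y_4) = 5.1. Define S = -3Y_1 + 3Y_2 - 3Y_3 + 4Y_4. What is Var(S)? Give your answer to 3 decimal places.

By independence, Var(S) = (-3)²Var(Y_1) + (3)²Var(Y_2) + (-3)²Var(Y_3) + (4)²Var(Y_4)
= (-3)²·3.75 + (3)²·6.25 + (-3)²·2.24 + (4)²·5.1 = 191.76

191.760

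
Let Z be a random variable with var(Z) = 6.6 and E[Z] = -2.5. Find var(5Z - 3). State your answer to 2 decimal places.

165.00

var(5Z - 3) = (5)²·var(Z) = 25·6.6 = 165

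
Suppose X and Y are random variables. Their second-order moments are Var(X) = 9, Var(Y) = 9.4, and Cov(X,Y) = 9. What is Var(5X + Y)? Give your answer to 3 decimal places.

Var(5X + Y) = (5)²·Var(X) + (1)²·Var(Y) + 2·(5)·(1)·Cov(X,Y)
= 25·9 + 1·9.4 + 10·9 = 324.4

324.400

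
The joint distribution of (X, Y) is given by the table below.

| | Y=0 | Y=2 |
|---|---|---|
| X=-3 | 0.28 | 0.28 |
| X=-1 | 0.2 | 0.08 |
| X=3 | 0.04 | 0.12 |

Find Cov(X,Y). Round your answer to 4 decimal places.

0.3008

E[X] = -1.48,  E[Y] = 0.96
E[XY] = -1.12
Cov(X,Y) = E[XY] − E[X]E[Y] = -1.12 − (-1.48)(0.96) = 0.3008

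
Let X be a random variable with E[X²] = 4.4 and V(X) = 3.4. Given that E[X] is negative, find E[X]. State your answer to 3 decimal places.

-1.000

(E[X])² = E[X²] − V(X) = 4.4 − 3.4 = 1
E[X] = −√1 = -1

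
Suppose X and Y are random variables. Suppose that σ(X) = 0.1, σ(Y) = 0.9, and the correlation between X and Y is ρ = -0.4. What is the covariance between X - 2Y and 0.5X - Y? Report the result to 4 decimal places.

1.6970

Var(X) = (0.1)² = 0.01;  Var(Y) = (0.9)² = 0.81
Cov(X,Y) = ρ·σ(X)·σ(Y) = -0.4·0.1·0.9 = -0.036
Cov(X - 2Y, 0.5X - Y) = (1)(0.5)Var(X) + (-2)(-1)Var(Y) + [(1)(-1) + (-2)(0.5)]Cov(X,Y)
= 0.5·0.01 + 2·0.81 + -2·-0.036 = 1.697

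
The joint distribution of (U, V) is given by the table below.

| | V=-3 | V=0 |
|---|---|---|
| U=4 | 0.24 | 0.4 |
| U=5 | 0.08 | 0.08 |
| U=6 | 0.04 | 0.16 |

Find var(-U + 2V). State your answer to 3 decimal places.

E[U] = 4.56,  E[V] = -1.08,  E[UV] = -4.8
var(U) = 21.44 − (4.56)² = 0.6464;  var(V) = 3.24 − (-1.08)² = 2.0736
Cov(U,V) = -4.8 − (4.56)(-1.08) = 0.1248
var(-U + 2V) = (-1)²·0.6464 + (2)²·2.0736 + 2·(-1)·(2)·0.1248 = 8.4416

8.442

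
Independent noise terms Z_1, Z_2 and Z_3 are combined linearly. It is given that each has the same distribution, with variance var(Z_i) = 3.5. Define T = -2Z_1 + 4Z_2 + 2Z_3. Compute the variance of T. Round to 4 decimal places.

By independence, var(T) = (-2)²var(Z_1) + (4)²var(Z_2) + (2)²var(Z_3)
= (-2)²·3.5 + (4)²·3.5 + (2)²·3.5 = 84

84.0000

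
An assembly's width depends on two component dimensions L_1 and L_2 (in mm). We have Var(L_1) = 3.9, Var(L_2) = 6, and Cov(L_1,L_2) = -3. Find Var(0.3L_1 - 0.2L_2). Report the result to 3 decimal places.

Var(0.3L_1 - 0.2L_2) = (0.3)²·Var(L_1) + (-0.2)²·Var(L_2) + 2·(0.3)·(-0.2)·Cov(L_1,L_2)
= 0.09·3.9 + 0.04·6 + -0.12·-3 = 0.951

0.951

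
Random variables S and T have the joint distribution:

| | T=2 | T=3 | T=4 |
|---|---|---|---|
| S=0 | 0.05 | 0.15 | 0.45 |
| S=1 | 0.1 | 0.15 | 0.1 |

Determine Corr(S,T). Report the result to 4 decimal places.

E[S] = 0.35,  E[T] = 3.4
E[ST] = 1.05
cov(S,T) = E[ST] − E[S]E[T] = 1.05 − (0.35)(3.4) = -0.14
V(S) = 0.2275,  V(T) = 0.54
ρ = -0.14 / √(0.2275·0.54) ≈ -0.3994

-0.3994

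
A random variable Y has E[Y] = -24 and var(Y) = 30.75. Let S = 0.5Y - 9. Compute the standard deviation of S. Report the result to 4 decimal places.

2.7726

var(0.5Y - 9) = (0.5)²·30.75 = 7.6875
σ(S) = √7.6875 ≈ 2.7726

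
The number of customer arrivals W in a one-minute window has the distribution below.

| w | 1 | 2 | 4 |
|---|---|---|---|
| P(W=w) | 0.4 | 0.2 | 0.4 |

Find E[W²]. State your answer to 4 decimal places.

7.6000

E[W²] = (1)²(0.4) + (2)²(0.2) + (4)²(0.4) = 7.6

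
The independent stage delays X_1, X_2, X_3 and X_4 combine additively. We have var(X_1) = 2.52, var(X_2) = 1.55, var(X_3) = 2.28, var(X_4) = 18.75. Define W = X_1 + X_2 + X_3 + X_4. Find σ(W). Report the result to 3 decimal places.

5.010

By independence, var(W) = (1)²var(X_1) + (1)²var(X_2) + (1)²var(X_3) + (1)²var(X_4)
= (1)²·2.52 + (1)²·1.55 + (1)²·2.28 + (1)²·18.75 = 25.1
σ(W) = √25.1 ≈ 5.010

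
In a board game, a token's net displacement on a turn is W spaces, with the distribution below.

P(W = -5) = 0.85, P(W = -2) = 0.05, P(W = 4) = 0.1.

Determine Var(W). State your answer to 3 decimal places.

7.448

E[W] = (-5)(0.85) + (-2)(0.05) + (4)(0.1) = -3.95
E[W²] = (-5)²(0.85) + (-2)²(0.05) + (4)²(0.1) = 23.05
Var(W) = E[W²] − (E[W])² = 23.05 − (-3.95)² = 7.4475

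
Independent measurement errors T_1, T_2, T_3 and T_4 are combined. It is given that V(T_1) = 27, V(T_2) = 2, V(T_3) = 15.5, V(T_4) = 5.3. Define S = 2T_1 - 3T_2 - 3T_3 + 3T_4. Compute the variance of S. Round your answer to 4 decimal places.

By independence, V(S) = (2)²V(T_1) + (-3)²V(T_2) + (-3)²V(T_3) + (3)²V(T_4)
= (2)²·27 + (-3)²·2 + (-3)²·15.5 + (3)²·5.3 = 313.2

313.2000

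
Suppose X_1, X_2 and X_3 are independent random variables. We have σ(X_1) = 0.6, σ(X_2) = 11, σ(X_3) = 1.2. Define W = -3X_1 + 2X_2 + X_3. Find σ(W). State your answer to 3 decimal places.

22.106

Var(X_1) = 0.36, Var(X_2) = 121, Var(X_3) = 1.44
By independence, Var(W) = (-3)²Var(X_1) + (2)²Var(X_2) + (1)²Var(X_3)
= (-3)²·0.36 + (2)²·121 + (1)²·1.44 = 488.68
σ(W) = √488.68 ≈ 22.106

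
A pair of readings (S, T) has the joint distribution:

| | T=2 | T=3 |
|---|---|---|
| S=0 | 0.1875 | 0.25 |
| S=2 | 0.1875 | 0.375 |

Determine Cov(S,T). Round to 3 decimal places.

E[S] = 1.125,  E[T] = 2.625
E[ST] = 3
Cov(S,T) = E[ST] − E[S]E[T] = 3 − (1.125)(2.625) = 0.046875

0.047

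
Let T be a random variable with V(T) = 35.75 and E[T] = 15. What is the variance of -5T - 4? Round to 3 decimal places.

893.750

V(-5T - 4) = (-5)²·V(T) = 25·35.75 = 893.75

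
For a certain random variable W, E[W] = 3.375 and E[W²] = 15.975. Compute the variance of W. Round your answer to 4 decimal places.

Var(W) = 15.975 − (3.375)² = 4.584375

4.5844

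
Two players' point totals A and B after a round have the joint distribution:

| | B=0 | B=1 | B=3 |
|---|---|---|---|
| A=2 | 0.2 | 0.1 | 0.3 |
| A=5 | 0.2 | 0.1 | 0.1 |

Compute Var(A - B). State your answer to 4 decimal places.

4.9600

E[A] = 3.2,  E[B] = 1.4,  E[AB] = 4
Var(A) = 12.4 − (3.2)² = 2.16;  Var(B) = 3.8 − (1.4)² = 1.84
Cov(A,B) = 4 − (3.2)(1.4) = -0.48
Var(A - B) = (1)²·2.16 + (-1)²·1.84 + 2·(1)·(-1)·-0.48 = 4.96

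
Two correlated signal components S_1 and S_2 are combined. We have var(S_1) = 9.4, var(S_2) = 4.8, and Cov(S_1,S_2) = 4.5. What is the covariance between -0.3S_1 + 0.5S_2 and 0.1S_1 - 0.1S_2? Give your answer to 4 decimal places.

-0.1620

Cov(-0.3S_1 + 0.5S_2, 0.1S_1 - 0.1S_2) = (-0.3)(0.1)var(S_1) + (0.5)(-0.1)var(S_2) + [(-0.3)(-0.1) + (0.5)(0.1)]Cov(S_1,S_2)
= -0.03·9.4 + -0.05·4.8 + 0.08·4.5 = -0.162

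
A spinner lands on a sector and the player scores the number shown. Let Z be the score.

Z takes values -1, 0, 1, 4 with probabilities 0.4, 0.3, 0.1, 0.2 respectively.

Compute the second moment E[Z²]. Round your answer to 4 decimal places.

3.7000

E[Z²] = (-1)²(0.4) + (0)²(0.3) + (1)²(0.1) + (4)²(0.2) = 3.7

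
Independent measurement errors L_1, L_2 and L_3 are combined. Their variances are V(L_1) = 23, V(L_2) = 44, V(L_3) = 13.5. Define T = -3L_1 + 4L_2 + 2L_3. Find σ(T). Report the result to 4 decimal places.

31.0644

By independence, V(T) = (-3)²V(L_1) + (4)²V(L_2) + (2)²V(L_3)
= (-3)²·23 + (4)²·44 + (2)²·13.5 = 965
σ(T) = √965 ≈ 31.0644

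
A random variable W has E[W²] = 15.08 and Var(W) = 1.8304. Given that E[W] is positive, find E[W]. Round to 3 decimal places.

(E[W])² = E[W²] − Var(W) = 15.08 − 1.8304 = 13.2496
E[W] = √13.2496 = 3.64

3.640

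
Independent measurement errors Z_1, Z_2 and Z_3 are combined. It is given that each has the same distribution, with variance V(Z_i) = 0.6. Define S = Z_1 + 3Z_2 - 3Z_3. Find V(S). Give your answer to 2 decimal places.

By independence, V(S) = (1)²V(Z_1) + (3)²V(Z_2) + (-3)²V(Z_3)
= (1)²·0.6 + (3)²·0.6 + (-3)²·0.6 = 11.4

11.40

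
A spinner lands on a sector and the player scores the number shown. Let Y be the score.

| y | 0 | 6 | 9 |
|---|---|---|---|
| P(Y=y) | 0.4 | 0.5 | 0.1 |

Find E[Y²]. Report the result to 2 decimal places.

26.10

E[Y²] = (0)²(0.4) + (6)²(0.5) + (9)²(0.1) = 26.1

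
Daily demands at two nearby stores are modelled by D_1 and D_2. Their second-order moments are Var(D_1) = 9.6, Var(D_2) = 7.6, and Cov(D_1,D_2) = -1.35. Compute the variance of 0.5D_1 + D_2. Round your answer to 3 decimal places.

8.650

Var(0.5D_1 + D_2) = (0.5)²·Var(D_1) + (1)²·Var(D_2) + 2·(0.5)·(1)·Cov(D_1,D_2)
= 0.25·9.6 + 1·7.6 + 1·-1.35 = 8.65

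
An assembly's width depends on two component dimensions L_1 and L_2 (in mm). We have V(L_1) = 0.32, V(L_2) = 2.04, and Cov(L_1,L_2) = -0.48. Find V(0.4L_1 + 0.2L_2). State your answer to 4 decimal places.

V(0.4L_1 + 0.2L_2) = (0.4)²·V(L_1) + (0.2)²·V(L_2) + 2·(0.4)·(0.2)·Cov(L_1,L_2)
= 0.16·0.32 + 0.04·2.04 + 0.16·-0.48 = 0.056

0.0560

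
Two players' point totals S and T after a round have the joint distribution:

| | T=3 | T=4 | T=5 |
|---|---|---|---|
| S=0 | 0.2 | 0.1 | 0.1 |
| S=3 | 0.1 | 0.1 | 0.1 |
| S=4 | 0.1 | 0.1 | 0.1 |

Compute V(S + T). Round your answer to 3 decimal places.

4.200

E[S] = 2.1,  E[T] = 3.9,  E[ST] = 8.4
V(S) = 7.5 − (2.1)² = 3.09;  V(T) = 15.9 − (3.9)² = 0.69
Cov(S,T) = 8.4 − (2.1)(3.9) = 0.21
V(S + T) = (1)²·3.09 + (1)²·0.69 + 2·(1)·(1)·0.21 = 4.2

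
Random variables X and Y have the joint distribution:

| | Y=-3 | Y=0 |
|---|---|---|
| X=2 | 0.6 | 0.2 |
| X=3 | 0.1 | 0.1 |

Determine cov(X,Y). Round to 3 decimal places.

E[X] = 2.2,  E[Y] = -2.1
E[XY] = -4.5
cov(X,Y) = E[XY] − E[X]E[Y] = -4.5 − (2.2)(-2.1) = 0.12

0.120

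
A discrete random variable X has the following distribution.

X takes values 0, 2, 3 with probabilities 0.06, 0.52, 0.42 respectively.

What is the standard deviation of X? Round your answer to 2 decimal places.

E[X] = (0)(0.06) + (2)(0.52) + (3)(0.42) = 2.3
E[X²] = (0)²(0.06) + (2)²(0.52) + (3)²(0.42) = 5.86
var(X) = E[X²] − (E[X])² = 5.86 − (2.3)² = 0.57
SD(X) = √0.57 ≈ 0.75

0.75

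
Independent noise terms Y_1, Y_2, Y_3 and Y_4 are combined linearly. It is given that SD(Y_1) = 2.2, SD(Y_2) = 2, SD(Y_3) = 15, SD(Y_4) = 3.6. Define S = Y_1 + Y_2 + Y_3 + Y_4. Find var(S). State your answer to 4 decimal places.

246.8000

var(Y_1) = 4.84, var(Y_2) = 4, var(Y_3) = 225, var(Y_4) = 12.96
By independence, var(S) = (1)²var(Y_1) + (1)²var(Y_2) + (1)²var(Y_3) + (1)²var(Y_4)
= (1)²·4.84 + (1)²·4 + (1)²·225 + (1)²·12.96 = 246.8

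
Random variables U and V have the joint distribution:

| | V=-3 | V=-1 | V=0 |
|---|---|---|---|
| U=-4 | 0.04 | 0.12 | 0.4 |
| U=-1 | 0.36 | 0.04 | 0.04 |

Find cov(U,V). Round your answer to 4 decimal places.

E[U] = -2.68,  E[V] = -1.36
E[UV] = 2.08
cov(U,V) = E[UV] − E[U]E[V] = 2.08 − (-2.68)(-1.36) = -1.5648

-1.5648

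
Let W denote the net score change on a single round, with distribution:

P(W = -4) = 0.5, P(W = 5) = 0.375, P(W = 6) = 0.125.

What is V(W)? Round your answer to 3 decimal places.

E[W] = (-4)(0.5) + (5)(0.375) + (6)(0.125) = 0.625
E[W²] = (-4)²(0.5) + (5)²(0.375) + (6)²(0.125) = 21.875
V(W) = E[W²] − (E[W])² = 21.875 − (0.625)² = 21.484375

21.484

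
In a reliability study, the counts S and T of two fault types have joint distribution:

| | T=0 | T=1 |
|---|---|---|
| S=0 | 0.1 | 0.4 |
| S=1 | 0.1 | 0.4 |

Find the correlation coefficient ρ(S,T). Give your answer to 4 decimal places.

0.0000

E[S] = 0.5,  E[T] = 0.8
E[ST] = 0.4
Cov(S,T) = E[ST] − E[S]E[T] = 0.4 − (0.5)(0.8) = 0
V(S) = 0.25,  V(T) = 0.16
ρ = 0 / √(0.25·0.16) ≈ 0.0000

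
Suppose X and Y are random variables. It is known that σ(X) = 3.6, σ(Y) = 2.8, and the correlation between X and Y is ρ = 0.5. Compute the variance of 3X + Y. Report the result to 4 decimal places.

Var(X) = (3.6)² = 12.96;  Var(Y) = (2.8)² = 7.84
Cov(X,Y) = ρ·σ(X)·σ(Y) = 0.5·3.6·2.8 = 5.04
Var(3X + Y) = (3)²·Var(X) + (1)²·Var(Y) + 2·(3)·(1)·Cov(X,Y)
= 9·12.96 + 1·7.84 + 6·5.04 = 154.72

154.7200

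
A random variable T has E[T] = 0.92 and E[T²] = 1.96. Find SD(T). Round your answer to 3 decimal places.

var(T) = 1.96 − (0.92)² = 1.1136
SD(T) = √1.1136 ≈ 1.055

1.055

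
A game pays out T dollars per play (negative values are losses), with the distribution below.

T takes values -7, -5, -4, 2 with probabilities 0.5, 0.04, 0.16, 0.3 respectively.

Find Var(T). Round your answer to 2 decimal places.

E[T] = (-7)(0.5) + (-5)(0.04) + (-4)(0.16) + (2)(0.3) = -3.74
E[T²] = (-7)²(0.5) + (-5)²(0.04) + (-4)²(0.16) + (2)²(0.3) = 29.26
Var(T) = E[T²] − (E[T])² = 29.26 − (-3.74)² = 15.2724

15.27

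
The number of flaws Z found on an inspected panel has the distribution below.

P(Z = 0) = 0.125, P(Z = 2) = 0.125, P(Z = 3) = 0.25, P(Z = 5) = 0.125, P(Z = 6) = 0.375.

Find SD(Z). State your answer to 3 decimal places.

E[Z] = (0)(0.125) + (2)(0.125) + (3)(0.25) + (5)(0.125) + (6)(0.375) = 3.875
E[Z²] = (0)²(0.125) + (2)²(0.125) + (3)²(0.25) + (5)²(0.125) + (6)²(0.375) = 19.375
V(Z) = E[Z²] − (E[Z])² = 19.375 − (3.875)² = 4.359375
SD(Z) = √4.359375 ≈ 2.088

2.088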